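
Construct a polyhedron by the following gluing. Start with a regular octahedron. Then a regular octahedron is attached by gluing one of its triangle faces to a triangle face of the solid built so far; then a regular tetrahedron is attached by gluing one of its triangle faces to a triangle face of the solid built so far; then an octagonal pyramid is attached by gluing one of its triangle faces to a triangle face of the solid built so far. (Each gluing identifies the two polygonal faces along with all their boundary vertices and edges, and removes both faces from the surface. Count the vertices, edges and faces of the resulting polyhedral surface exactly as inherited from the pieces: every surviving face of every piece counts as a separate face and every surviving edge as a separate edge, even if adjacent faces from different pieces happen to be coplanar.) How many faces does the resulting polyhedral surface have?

23

A regular octahedron: V=6, E=12, F=8.
Attach a regular octahedron (V=6, E=12, F=8) along a 3-gon: merge 3 vertices and 3 edges, delete both glued faces → V=9, E=21, F=14.
Attach a regular tetrahedron (V=4, E=6, F=4) along a 3-gon: merge 3 vertices and 3 edges, delete both glued faces → V=10, E=24, F=16.
Attach an octagonal pyramid (V=9, E=16, F=9) along a 3-gon: merge 3 vertices and 3 edges, delete both glued faces → V=16, E=37, F=23.
Check: V − E + F = 16 − 37 + 23 = 2.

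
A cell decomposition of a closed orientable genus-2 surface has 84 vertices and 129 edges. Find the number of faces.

For a closed orientable surface of genus 2, χ = 2 − 2·2 = -2.
F = -2 − V + E = -2 − 84 + 129 = 43.

43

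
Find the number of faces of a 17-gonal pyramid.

18

A pyramid on an n-gon base has one n-gon and n triangles: V = 17 + 1 = 18, E = 2·17 = 34, F = 17 + 1 = 18.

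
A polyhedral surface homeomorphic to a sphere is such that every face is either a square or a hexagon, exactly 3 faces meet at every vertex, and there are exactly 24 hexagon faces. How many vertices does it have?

56

Let x be the number of squares; then F = 24 + x.
Edge–face incidences: 2E = 6·24 + 4·x = 144 + 4x.
Every vertex has degree 3, so 3V = 2E.
Euler: V − E + F = 2 ⇒ (2E)/3 − E + (24 + x) = 2.
Multiply by 6: 2·(2E) − 3·(2E) + 6·(24 + x) = 12, i.e. 144 + 6x − (144 + 4x) = 12.
Collecting terms: 2x = 12, so x = 6.
Then 2E = 144 + 4·6 = 168, so E = 84, V = 2E/3 = 56, F = 24 + 6 = 30.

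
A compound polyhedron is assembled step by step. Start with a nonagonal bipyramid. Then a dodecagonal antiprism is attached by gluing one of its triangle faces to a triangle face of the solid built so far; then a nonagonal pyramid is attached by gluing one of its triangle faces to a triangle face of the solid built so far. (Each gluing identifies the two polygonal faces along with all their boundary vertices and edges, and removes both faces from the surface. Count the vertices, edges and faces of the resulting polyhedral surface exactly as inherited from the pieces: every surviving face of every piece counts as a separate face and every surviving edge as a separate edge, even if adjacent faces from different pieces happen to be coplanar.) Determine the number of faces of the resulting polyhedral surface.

A nonagonal bipyramid: V=11, E=27, F=18.
Attach a dodecagonal antiprism (V=24, E=48, F=26) along a 3-gon: merge 3 vertices and 3 edges, delete both glued faces → V=32, E=72, F=42.
Attach a nonagonal pyramid (V=10, E=18, F=10) along a 3-gon: merge 3 vertices and 3 edges, delete both glued faces → V=39, E=87, F=50.
Check: V − E + F = 39 − 87 + 50 = 2.

50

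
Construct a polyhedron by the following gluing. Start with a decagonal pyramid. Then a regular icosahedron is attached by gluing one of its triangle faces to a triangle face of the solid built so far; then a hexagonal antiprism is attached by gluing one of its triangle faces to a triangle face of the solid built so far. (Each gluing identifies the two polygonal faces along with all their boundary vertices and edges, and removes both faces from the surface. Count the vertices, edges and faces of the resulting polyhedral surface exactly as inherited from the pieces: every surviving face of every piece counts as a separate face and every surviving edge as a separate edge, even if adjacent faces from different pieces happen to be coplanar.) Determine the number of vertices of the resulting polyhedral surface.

A decagonal pyramid: V=11, E=20, F=11.
Attach a regular icosahedron (V=12, E=30, F=20) along a 3-gon: merge 3 vertices and 3 edges, delete both glued faces → V=20, E=47, F=29.
Attach a hexagonal antiprism (V=12, E=24, F=14) along a 3-gon: merge 3 vertices and 3 edges, delete both glued faces → V=29, E=68, F=41.
Check: V − E + F = 29 − 68 + 41 = 2.

29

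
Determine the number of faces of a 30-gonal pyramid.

31

A pyramid on an n-gon base has one n-gon and n triangles: V = 30 + 1 = 31, E = 2·30 = 60, F = 30 + 1 = 31.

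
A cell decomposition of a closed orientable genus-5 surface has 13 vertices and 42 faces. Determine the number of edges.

For a closed orientable surface of genus 5, χ = 2 − 2·5 = -8.
E = V + F − (-8) = 13 + 42 − (-8) = 63.

63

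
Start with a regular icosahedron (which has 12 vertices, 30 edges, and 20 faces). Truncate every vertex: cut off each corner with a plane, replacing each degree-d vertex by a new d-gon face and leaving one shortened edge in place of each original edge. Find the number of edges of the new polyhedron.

90

Truncation replaces each original edge-end by a new vertex, so V′ = 2E = 60.
Each original edge survives, and each old vertex of degree d contributes d new edges; summing degrees gives Σd = 2E, so E′ = E + 2E = 3E = 90.
Each original face survives and each original vertex becomes one new face: F′ = F + V = 32.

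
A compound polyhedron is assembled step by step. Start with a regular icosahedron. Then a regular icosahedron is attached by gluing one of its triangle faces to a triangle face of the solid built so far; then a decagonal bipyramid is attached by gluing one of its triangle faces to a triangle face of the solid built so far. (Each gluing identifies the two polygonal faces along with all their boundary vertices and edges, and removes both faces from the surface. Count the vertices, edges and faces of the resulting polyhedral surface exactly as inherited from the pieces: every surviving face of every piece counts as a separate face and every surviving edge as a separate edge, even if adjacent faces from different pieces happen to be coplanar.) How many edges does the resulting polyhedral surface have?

A regular icosahedron: V=12, E=30, F=20.
Attach a regular icosahedron (V=12, E=30, F=20) along a 3-gon: merge 3 vertices and 3 edges, delete both glued faces → V=21, E=57, F=38.
Attach a decagonal bipyramid (V=12, E=30, F=20) along a 3-gon: merge 3 vertices and 3 edges, delete both glued faces → V=30, E=84, F=56.
Check: V − E + F = 30 − 84 + 56 = 2.

84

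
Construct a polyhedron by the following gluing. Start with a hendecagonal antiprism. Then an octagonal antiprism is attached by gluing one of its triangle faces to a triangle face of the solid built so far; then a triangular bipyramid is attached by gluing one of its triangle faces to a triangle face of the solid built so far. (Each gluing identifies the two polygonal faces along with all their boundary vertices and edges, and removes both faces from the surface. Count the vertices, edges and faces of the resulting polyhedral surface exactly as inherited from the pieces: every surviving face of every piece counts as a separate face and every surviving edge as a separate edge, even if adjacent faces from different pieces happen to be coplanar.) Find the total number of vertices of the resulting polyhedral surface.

37

A hendecagonal antiprism: V=22, E=44, F=24.
Attach an octagonal antiprism (V=16, E=32, F=18) along a 3-gon: merge 3 vertices and 3 edges, delete both glued faces → V=35, E=73, F=40.
Attach a triangular bipyramid (V=5, E=9, F=6) along a 3-gon: merge 3 vertices and 3 edges, delete both glued faces → V=37, E=79, F=44.
Check: V − E + F = 37 − 79 + 44 = 2.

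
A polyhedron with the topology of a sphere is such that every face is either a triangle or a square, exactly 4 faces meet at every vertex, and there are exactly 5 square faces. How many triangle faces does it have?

Let x be the number of triangles; then F = 5 + x.
Edge–face incidences: 2E = 4·5 + 3·x = 20 + 3x.
Every vertex has degree 4, so 4V = 2E.
Euler: V − E + F = 2 ⇒ (2E)/4 − E + (5 + x) = 2.
Multiply by 8: 2·(2E) − 4·(2E) + 8·(5 + x) = 16, i.e. 40 + 8x − 2·(20 + 3x) = 16.
Collecting terms: 2x = 16, so x = 8.
Then 2E = 20 + 3·8 = 44, so E = 22, V = 2E/4 = 11, F = 5 + 8 = 13.

8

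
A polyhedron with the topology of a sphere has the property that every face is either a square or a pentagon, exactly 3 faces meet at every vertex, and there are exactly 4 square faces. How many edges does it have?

Let x be the number of pentagons; then F = 4 + x.
Edge–face incidences: 2E = 4·4 + 5·x = 16 + 5x.
Every vertex has degree 3, so 3V = 2E.
Euler: V − E + F = 2 ⇒ (2E)/3 − E + (4 + x) = 2.
Multiply by 6: 2·(2E) − 3·(2E) + 6·(4 + x) = 12, i.e. 24 + 6x − (16 + 5x) = 12.
Collecting terms: x + 8 = 12, so x = 4.
Then 2E = 16 + 5·4 = 36, so E = 18, V = 2E/3 = 12, F = 4 + 4 = 8.

18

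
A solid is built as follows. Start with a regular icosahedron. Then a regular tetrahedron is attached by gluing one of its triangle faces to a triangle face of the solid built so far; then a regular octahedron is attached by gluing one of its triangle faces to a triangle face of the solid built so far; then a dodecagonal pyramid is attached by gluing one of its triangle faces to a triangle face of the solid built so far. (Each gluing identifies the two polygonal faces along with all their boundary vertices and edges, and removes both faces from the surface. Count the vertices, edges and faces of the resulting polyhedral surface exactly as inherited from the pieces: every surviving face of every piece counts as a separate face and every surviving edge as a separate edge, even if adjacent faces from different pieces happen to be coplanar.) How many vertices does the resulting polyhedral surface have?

26

A regular icosahedron: V=12, E=30, F=20.
Attach a regular tetrahedron (V=4, E=6, F=4) along a 3-gon: merge 3 vertices and 3 edges, delete both glued faces → V=13, E=33, F=22.
Attach a regular octahedron (V=6, E=12, F=8) along a 3-gon: merge 3 vertices and 3 edges, delete both glued faces → V=16, E=42, F=28.
Attach a dodecagonal pyramid (V=13, E=24, F=13) along a 3-gon: merge 3 vertices and 3 edges, delete both glued faces → V=26, E=63, F=39.
Check: V − E + F = 26 − 63 + 39 = 2.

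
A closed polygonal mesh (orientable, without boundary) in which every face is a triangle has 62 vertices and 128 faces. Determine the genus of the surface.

Every face is a triangle, so 2E = 3·128 = 384, giving E = 192.
χ = V − E + F = 62 − 192 + 128 = -2.
For a closed orientable surface χ = 2 − 2g, so g = (2 − (-2))/2 = 2.

2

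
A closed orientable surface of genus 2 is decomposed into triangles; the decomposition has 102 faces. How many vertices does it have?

χ = 2 − 2·2 = -2, and every face is a triangle so 3F = 2E.
E = 3·102/2 = 153. Then V = -2 + E − F = -2 + 153 − 102 = 49.

49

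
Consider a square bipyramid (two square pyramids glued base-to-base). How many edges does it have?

12

A bipyramid over an n-gon has 2n triangular faces and n + 2 vertices: V = 4 + 2 = 6, E = 3·4 = 12, F = 2·4 = 8.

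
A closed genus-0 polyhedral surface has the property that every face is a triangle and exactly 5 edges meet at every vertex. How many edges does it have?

Each face has 3 edges and each edge borders two faces, so 2E = 3F.
Each vertex has degree 5, so 5V = 2E and hence V = 3F/5.
Euler: V − E + F = 2 ⇒ (3F/5) − (3F/2) + F = 2.
Multiply by 10: (6 − 15 + 10)F = 20, i.e. 1F = 20.
So F = 20, E = 3·20/2 = 30, V = 3·20/5 = 12.

30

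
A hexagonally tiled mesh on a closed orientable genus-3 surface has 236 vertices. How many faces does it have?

120

χ = 2 − 2·3 = -4, and every face is a hexagon so 6F = 2E.
V − E + F = -4 with E = 6F/2 gives 236 − (6/2 − 1)·F = -4, so F = 120 and E = 360.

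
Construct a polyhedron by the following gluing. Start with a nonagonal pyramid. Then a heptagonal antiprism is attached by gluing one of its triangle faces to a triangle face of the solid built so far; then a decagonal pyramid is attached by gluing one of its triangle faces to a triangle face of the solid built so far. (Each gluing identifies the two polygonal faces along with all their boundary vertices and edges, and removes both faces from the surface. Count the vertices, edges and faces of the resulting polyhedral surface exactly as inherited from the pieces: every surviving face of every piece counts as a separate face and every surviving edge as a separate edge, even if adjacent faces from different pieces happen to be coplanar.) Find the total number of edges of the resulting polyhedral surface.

A nonagonal pyramid: V=10, E=18, F=10.
Attach a heptagonal antiprism (V=14, E=28, F=16) along a 3-gon: merge 3 vertices and 3 edges, delete both glued faces → V=21, E=43, F=24.
Attach a decagonal pyramid (V=11, E=20, F=11) along a 3-gon: merge 3 vertices and 3 edges, delete both glued faces → V=29, E=60, F=33.
Check: V − E + F = 29 − 60 + 33 = 2.

60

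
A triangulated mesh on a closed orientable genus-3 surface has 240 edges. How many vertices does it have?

χ = 2 − 2·3 = -4, and every face is a triangle so 3F = 2E.
F = 2E/3 = 160. Then V = -4 + E − F = -4 + 240 − 160 = 76.

76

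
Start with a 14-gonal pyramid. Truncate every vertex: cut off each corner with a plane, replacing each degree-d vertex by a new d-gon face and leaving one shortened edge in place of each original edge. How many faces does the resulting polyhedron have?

30

The base solid has V = 15, E = 28, F = 15.
Truncation replaces each original edge-end by a new vertex, so V′ = 2E = 56.
Each original edge survives, and each old vertex of degree d contributes d new edges; summing degrees gives Σd = 2E, so E′ = E + 2E = 3E = 84.
Each original face survives and each original vertex becomes one new face: F′ = F + V = 30.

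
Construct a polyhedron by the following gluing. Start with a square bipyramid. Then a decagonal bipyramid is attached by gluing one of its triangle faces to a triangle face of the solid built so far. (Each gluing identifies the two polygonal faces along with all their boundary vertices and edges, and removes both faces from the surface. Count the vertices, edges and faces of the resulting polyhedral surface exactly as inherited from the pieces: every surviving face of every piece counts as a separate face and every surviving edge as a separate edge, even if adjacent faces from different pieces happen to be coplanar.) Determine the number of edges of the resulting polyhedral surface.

A square bipyramid: V=6, E=12, F=8.
Attach a decagonal bipyramid (V=12, E=30, F=20) along a 3-gon: merge 3 vertices and 3 edges, delete both glued faces → V=15, E=39, F=26.
Check: V − E + F = 15 − 39 + 26 = 2.

39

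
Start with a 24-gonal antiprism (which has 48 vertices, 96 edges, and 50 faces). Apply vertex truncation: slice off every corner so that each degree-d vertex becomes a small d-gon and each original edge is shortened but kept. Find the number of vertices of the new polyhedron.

Truncation replaces each original edge-end by a new vertex, so V′ = 2E = 192.
Each original edge survives, and each old vertex of degree d contributes d new edges; summing degrees gives Σd = 2E, so E′ = E + 2E = 3E = 288.
Each original face survives and each original vertex becomes one new face: F′ = F + V = 98.

192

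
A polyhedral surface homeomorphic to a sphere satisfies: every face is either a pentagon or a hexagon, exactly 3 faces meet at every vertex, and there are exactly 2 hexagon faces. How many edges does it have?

Let x be the number of pentagons; then F = 2 + x.
Edge–face incidences: 2E = 6·2 + 5·x = 12 + 5x.
Every vertex has degree 3, so 3V = 2E.
Euler: V − E + F = 2 ⇒ (2E)/3 − E + (2 + x) = 2.
Multiply by 6: 2·(2E) − 3·(2E) + 6·(2 + x) = 12, i.e. 12 + 6x − (12 + 5x) = 12.
Collecting terms: x = 12.
Then 2E = 12 + 5·12 = 72, so E = 36, V = 2E/3 = 24, F = 2 + 12 = 14.

36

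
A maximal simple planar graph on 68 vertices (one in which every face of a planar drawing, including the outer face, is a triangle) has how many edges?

198

In a plane triangulation 3F = 2E and V − E + F = 2, so E = 3V − 6 = 3·68 − 6 = 198.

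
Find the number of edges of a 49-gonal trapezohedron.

196

The n-trapezohedron (dual of the n-antiprism) has V = 2·49 + 2 = 100, E = 4·49 = 196, F = 2·49 = 98.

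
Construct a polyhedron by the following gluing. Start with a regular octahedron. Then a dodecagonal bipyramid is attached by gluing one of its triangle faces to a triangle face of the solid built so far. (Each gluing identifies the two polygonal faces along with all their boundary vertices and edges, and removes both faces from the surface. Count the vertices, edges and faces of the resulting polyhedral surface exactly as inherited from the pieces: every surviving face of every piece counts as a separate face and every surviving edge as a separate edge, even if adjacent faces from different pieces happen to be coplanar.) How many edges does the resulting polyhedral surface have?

A regular octahedron: V=6, E=12, F=8.
Attach a dodecagonal bipyramid (V=14, E=36, F=24) along a 3-gon: merge 3 vertices and 3 edges, delete both glued faces → V=17, E=45, F=30.
Check: V − E + F = 17 − 45 + 30 = 2.

45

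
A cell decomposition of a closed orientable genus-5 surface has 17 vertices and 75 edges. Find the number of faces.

50

For a closed orientable surface of genus 5, χ = 2 − 2·5 = -8.
F = -8 − V + E = -8 − 17 + 75 = 50.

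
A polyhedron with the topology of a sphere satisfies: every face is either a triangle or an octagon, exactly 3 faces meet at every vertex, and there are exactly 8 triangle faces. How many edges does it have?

36

Let x be the number of octagons; then F = 8 + x.
Edge–face incidences: 2E = 3·8 + 8·x = 24 + 8x.
Every vertex has degree 3, so 3V = 2E.
Euler: V − E + F = 2 ⇒ (2E)/3 − E + (8 + x) = 2.
Multiply by 6: 2·(2E) − 3·(2E) + 6·(8 + x) = 12, i.e. 48 + 6x − (24 + 8x) = 12.
Collecting terms: −2x + 24 = 12, so −2x = −12, so x = 6.
Then 2E = 24 + 8·6 = 72, so E = 36, V = 2E/3 = 24, F = 8 + 6 = 14.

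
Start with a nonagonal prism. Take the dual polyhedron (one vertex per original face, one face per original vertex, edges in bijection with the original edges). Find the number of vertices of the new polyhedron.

The base solid has V = 18, E = 27, F = 11.
The dual swaps V and F and preserves E: V′ = F = 11, E′ = E = 27, F′ = V = 18.

11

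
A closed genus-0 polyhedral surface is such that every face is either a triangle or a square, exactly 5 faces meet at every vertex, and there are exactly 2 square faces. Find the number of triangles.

24

Let x be the number of triangles; then F = 2 + x.
Edge–face incidences: 2E = 4·2 + 3·x = 8 + 3x.
Every vertex has degree 5, so 5V = 2E.
Euler: V − E + F = 2 ⇒ (2E)/5 − E + (2 + x) = 2.
Multiply by 10: 2·(2E) − 5·(2E) + 10·(2 + x) = 20, i.e. 20 + 10x − 3·(8 + 3x) = 20.
Collecting terms: x − 4 = 20, so x = 24.
Then 2E = 8 + 3·24 = 80, so E = 40, V = 2E/5 = 16, F = 2 + 24 = 26.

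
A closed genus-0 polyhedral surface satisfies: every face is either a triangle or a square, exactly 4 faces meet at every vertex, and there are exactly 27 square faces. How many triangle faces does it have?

8

Let x be the number of triangles; then F = 27 + x.
Edge–face incidences: 2E = 4·27 + 3·x = 108 + 3x.
Every vertex has degree 4, so 4V = 2E.
Euler: V − E + F = 2 ⇒ (2E)/4 − E + (27 + x) = 2.
Multiply by 8: 2·(2E) − 4·(2E) + 8·(27 + x) = 16, i.e. 216 + 8x − 2·(108 + 3x) = 16.
Collecting terms: 2x = 16, so x = 8.
Then 2E = 108 + 3·8 = 132, so E = 66, V = 2E/4 = 33, F = 27 + 8 = 35.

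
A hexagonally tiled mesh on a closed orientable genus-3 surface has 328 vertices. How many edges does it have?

χ = 2 − 2·3 = -4, and every face is a hexagon so 6F = 2E.
V − E + F = -4 with E = 6F/2 gives 328 − (6/2 − 1)·F = -4, so F = 166 and E = 498.

498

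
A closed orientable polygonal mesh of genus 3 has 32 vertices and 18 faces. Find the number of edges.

54

For a closed orientable surface of genus 3, χ = 2 − 2·3 = -4.
E = V + F − (-4) = 32 + 18 − (-4) = 54.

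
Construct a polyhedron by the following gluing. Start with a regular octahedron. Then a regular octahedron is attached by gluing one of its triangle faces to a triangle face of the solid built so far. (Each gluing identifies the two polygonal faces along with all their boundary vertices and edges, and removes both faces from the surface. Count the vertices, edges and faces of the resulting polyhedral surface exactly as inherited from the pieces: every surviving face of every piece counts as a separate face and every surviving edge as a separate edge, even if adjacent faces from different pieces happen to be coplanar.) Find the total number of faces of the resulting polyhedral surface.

14

A regular octahedron: V=6, E=12, F=8.
Attach a regular octahedron (V=6, E=12, F=8) along a 3-gon: merge 3 vertices and 3 edges, delete both glued faces → V=9, E=21, F=14.
Check: V − E + F = 9 − 21 + 14 = 2.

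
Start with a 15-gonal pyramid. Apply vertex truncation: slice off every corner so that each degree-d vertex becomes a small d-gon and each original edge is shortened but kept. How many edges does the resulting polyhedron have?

The base solid has V = 16, E = 30, F = 16.
Truncation replaces each original edge-end by a new vertex, so V′ = 2E = 60.
Each original edge survives, and each old vertex of degree d contributes d new edges; summing degrees gives Σd = 2E, so E′ = E + 2E = 3E = 90.
Each original face survives and each original vertex becomes one new face: F′ = F + V = 32.

90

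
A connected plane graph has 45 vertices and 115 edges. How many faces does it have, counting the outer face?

72

Euler's formula for a connected plane graph: V − E + F = 2, so F = 2 − 45 + 115 = 72.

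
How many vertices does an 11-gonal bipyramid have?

13

A bipyramid over an n-gon has 2n triangular faces and n + 2 vertices: V = 11 + 2 = 13, E = 3·11 = 33, F = 2·11 = 22.
Check: V − E + F = 13 − 33 + 22 = 2.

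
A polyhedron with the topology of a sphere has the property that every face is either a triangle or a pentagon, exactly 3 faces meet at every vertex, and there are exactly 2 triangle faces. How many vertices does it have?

Let x be the number of pentagons; then F = 2 + x.
Edge–face incidences: 2E = 3·2 + 5·x = 6 + 5x.
Every vertex has degree 3, so 3V = 2E.
Euler: V − E + F = 2 ⇒ (2E)/3 − E + (2 + x) = 2.
Multiply by 6: 2·(2E) − 3·(2E) + 6·(2 + x) = 12, i.e. 12 + 6x − (6 + 5x) = 12.
Collecting terms: x + 6 = 12, so x = 6.
Then 2E = 6 + 5·6 = 36, so E = 18, V = 2E/3 = 12, F = 2 + 6 = 8.

12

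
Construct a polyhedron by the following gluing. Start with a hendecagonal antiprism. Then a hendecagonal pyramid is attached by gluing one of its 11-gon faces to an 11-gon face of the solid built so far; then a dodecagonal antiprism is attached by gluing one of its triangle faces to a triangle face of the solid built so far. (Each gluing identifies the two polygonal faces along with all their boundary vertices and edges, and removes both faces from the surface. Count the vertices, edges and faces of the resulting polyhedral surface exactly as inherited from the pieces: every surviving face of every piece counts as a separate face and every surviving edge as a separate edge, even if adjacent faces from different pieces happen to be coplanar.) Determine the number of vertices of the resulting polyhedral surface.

44

A hendecagonal antiprism: V=22, E=44, F=24.
Attach a hendecagonal pyramid (V=12, E=22, F=12) along an 11-gon: merge 11 vertices and 11 edges, delete both glued faces → V=23, E=55, F=34.
Attach a dodecagonal antiprism (V=24, E=48, F=26) along a 3-gon: merge 3 vertices and 3 edges, delete both glued faces → V=44, E=100, F=58.
Check: V − E + F = 44 − 100 + 58 = 2.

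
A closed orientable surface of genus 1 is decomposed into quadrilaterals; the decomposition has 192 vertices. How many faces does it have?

χ = 2 − 2·1 = 0, and every face is a square so 4F = 2E.
V − E + F = 0 with E = 4F/2 gives 192 − (4/2 − 1)·F = 0, so F = 192 and E = 384.

192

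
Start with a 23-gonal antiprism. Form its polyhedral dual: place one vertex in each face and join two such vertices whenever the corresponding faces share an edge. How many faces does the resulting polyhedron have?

The base solid has V = 46, E = 92, F = 48.
The dual swaps V and F and preserves E: V′ = F = 48, E′ = E = 92, F′ = V = 46.

46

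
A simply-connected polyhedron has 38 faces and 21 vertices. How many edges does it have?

57

Here V − E + F = 2.
E = V + F − (2) = 21 + 38 − (2) = 57.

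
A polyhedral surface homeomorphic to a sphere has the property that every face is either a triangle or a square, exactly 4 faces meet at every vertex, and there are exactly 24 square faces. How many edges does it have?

Let x be the number of triangles; then F = 24 + x.
Edge–face incidences: 2E = 4·24 + 3·x = 96 + 3x.
Every vertex has degree 4, so 4V = 2E.
Euler: V − E + F = 2 ⇒ (2E)/4 − E + (24 + x) = 2.
Multiply by 8: 2·(2E) − 4·(2E) + 8·(24 + x) = 16, i.e. 192 + 8x − 2·(96 + 3x) = 16.
Collecting terms: 2x = 16, so x = 8.
Then 2E = 96 + 3·8 = 120, so E = 60, V = 2E/4 = 30, F = 24 + 8 = 32.

60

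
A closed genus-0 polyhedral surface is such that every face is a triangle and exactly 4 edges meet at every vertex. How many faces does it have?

Each face has 3 edges and each edge borders two faces, so 2E = 3F.
Each vertex has degree 4, so 4V = 2E and hence V = 3F/4.
Euler: V − E + F = 2 ⇒ (3F/4) − (3F/2) + F = 2.
Multiply by 8: (6 − 12 + 8)F = 16, i.e. 2F = 16.
So F = 8, E = 3·8/2 = 12, V = 3·8/4 = 6.

8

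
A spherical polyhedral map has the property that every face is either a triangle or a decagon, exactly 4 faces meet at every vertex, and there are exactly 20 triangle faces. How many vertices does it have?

Let x be the number of decagons; then F = 20 + x.
Edge–face incidences: 2E = 3·20 + 10·x = 60 + 10x.
Every vertex has degree 4, so 4V = 2E.
Euler: V − E + F = 2 ⇒ (2E)/4 − E + (20 + x) = 2.
Multiply by 8: 2·(2E) − 4·(2E) + 8·(20 + x) = 16, i.e. 160 + 8x − 2·(60 + 10x) = 16.
Collecting terms: −12x + 40 = 16, so −12x = −24, so x = 2.
Then 2E = 60 + 10·2 = 80, so E = 40, V = 2E/4 = 20, F = 20 + 2 = 22.

20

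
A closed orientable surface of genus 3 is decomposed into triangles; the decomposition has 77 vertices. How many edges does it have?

χ = 2 − 2·3 = -4, and every face is a triangle so 3F = 2E.
V − E + F = -4 with E = 3F/2 gives 77 − (3/2 − 1)·F = -4, so F = 162 and E = 243.

243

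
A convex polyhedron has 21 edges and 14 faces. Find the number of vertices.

Here V − E + F = 2.
V = 2 + E − F = 2 + 21 − 14 = 9.

9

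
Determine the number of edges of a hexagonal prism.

A prism on an n-gon has two n-gon bases and n rectangular sides: V = 2·6 = 12, E = 3·6 = 18, F = 6 + 2 = 8.
Check: V − E + F = 12 − 18 + 8 = 2.

18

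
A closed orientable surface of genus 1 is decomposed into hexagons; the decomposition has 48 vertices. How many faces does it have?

χ = 2 − 2·1 = 0, and every face is a hexagon so 6F = 2E.
V − E + F = 0 with E = 6F/2 gives 48 − (6/2 − 1)·F = 0, so F = 24 and E = 72.

24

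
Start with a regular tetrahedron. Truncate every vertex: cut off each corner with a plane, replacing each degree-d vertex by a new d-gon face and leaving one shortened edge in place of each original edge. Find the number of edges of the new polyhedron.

18

The base solid has V = 4, E = 6, F = 4.
Truncation replaces each original edge-end by a new vertex, so V′ = 2E = 12.
Each original edge survives, and each old vertex of degree d contributes d new edges; summing degrees gives Σd = 2E, so E′ = E + 2E = 3E = 18.
Each original face survives and each original vertex becomes one new face: F′ = F + V = 8.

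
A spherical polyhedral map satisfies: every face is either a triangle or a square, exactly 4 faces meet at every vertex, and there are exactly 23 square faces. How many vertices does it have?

29

Let x be the number of triangles; then F = 23 + x.
Edge–face incidences: 2E = 4·23 + 3·x = 92 + 3x.
Every vertex has degree 4, so 4V = 2E.
Euler: V − E + F = 2 ⇒ (2E)/4 − E + (23 + x) = 2.
Multiply by 8: 2·(2E) − 4·(2E) + 8·(23 + x) = 16, i.e. 184 + 8x − 2·(92 + 3x) = 16.
Collecting terms: 2x = 16, so x = 8.
Then 2E = 92 + 3·8 = 116, so E = 58, V = 2E/4 = 29, F = 23 + 8 = 31.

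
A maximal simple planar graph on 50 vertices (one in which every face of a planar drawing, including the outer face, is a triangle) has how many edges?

In a plane triangulation 3F = 2E and V − E + F = 2, so E = 3V − 6 = 3·50 − 6 = 144.

144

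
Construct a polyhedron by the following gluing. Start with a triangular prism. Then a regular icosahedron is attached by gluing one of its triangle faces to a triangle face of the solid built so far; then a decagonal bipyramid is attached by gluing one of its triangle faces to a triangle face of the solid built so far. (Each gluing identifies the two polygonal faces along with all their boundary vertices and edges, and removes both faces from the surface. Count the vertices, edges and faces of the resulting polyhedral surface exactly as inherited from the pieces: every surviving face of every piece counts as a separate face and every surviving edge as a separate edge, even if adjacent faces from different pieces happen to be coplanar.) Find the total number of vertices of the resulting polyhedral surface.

A triangular prism: V=6, E=9, F=5.
Attach a regular icosahedron (V=12, E=30, F=20) along a 3-gon: merge 3 vertices and 3 edges, delete both glued faces → V=15, E=36, F=23.
Attach a decagonal bipyramid (V=12, E=30, F=20) along a 3-gon: merge 3 vertices and 3 edges, delete both glued faces → V=24, E=63, F=41.
Check: V − E + F = 24 − 63 + 41 = 2.

24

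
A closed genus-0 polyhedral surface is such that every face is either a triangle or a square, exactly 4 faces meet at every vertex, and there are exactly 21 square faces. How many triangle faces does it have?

Let x be the number of triangles; then F = 21 + x.
Edge–face incidences: 2E = 4·21 + 3·x = 84 + 3x.
Every vertex has degree 4, so 4V = 2E.
Euler: V − E + F = 2 ⇒ (2E)/4 − E + (21 + x) = 2.
Multiply by 8: 2·(2E) − 4·(2E) + 8·(21 + x) = 16, i.e. 168 + 8x − 2·(84 + 3x) = 16.
Collecting terms: 2x = 16, so x = 8.
Then 2E = 84 + 3·8 = 108, so E = 54, V = 2E/4 = 27, F = 21 + 8 = 29.

8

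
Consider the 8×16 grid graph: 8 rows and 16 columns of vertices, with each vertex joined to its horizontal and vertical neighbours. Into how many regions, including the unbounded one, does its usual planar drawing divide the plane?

106

The grid has V = 8·16 = 128 vertices and E = 8·15 + 16·7 = 232 edges.
F = 2 − V + E = 2 − 128 + 232 = 106.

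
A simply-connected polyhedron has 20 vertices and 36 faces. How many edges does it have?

54

Here V − E + F = 2.
E = V + F − (2) = 20 + 36 − (2) = 54.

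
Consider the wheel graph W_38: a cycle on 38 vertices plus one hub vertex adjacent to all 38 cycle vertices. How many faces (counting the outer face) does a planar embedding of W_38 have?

W_38 has V = 38 + 1 = 39 vertices and E = 2·38 = 76 edges.
By Euler's formula F = 2 − V + E = 2 − 39 + 76 = 39.

39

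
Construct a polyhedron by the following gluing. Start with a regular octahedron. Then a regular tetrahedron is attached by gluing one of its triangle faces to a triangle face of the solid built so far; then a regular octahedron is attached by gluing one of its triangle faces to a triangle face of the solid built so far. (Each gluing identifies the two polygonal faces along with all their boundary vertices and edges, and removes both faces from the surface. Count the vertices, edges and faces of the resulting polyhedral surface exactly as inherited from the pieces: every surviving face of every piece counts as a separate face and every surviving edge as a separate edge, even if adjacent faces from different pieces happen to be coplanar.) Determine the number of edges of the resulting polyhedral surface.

24

A regular octahedron: V=6, E=12, F=8.
Attach a regular tetrahedron (V=4, E=6, F=4) along a 3-gon: merge 3 vertices and 3 edges, delete both glued faces → V=7, E=15, F=10.
Attach a regular octahedron (V=6, E=12, F=8) along a 3-gon: merge 3 vertices and 3 edges, delete both glued faces → V=10, E=24, F=16.
Check: V − E + F = 10 − 24 + 16 = 2.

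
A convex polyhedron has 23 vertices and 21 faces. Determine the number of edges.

Here V − E + F = 2.
E = V + F − (2) = 23 + 21 − (2) = 42.

42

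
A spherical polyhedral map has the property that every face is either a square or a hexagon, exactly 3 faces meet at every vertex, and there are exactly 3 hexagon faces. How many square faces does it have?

Let x be the number of squares; then F = 3 + x.
Edge–face incidences: 2E = 6·3 + 4·x = 18 + 4x.
Every vertex has degree 3, so 3V = 2E.
Euler: V − E + F = 2 ⇒ (2E)/3 − E + (3 + x) = 2.
Multiply by 6: 2·(2E) − 3·(2E) + 6·(3 + x) = 12, i.e. 18 + 6x − (18 + 4x) = 12.
Collecting terms: 2x = 12, so x = 6.
Then 2E = 18 + 4·6 = 42, so E = 21, V = 2E/3 = 14, F = 3 + 6 = 9.

6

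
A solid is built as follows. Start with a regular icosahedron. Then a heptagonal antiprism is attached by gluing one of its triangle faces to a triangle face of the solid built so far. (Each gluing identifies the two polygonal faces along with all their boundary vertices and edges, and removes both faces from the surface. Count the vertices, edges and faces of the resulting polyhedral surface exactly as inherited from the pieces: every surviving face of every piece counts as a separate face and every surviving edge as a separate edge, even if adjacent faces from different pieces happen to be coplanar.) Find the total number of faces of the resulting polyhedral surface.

34

A regular icosahedron: V=12, E=30, F=20.
Attach a heptagonal antiprism (V=14, E=28, F=16) along a 3-gon: merge 3 vertices and 3 edges, delete both glued faces → V=23, E=55, F=34.
Check: V − E + F = 23 − 55 + 34 = 2.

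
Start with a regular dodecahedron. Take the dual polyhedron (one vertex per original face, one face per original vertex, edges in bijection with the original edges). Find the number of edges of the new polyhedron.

30

The base solid has V = 20, E = 30, F = 12.
The dual swaps V and F and preserves E: V′ = F = 12, E′ = E = 30, F′ = V = 20.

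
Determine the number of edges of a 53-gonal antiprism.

212

An antiprism on an n-gon has two n-gon caps and 2n triangles: V = 2·53 = 106, E = 4·53 = 212, F = 2·53 + 2 = 108.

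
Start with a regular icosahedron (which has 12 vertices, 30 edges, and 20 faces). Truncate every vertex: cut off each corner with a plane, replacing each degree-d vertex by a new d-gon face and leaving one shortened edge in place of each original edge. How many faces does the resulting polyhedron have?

32

Truncation replaces each original edge-end by a new vertex, so V′ = 2E = 60.
Each original edge survives, and each old vertex of degree d contributes d new edges; summing degrees gives Σd = 2E, so E′ = E + 2E = 3E = 90.
Each original face survives and each original vertex becomes one new face: F′ = F + V = 32.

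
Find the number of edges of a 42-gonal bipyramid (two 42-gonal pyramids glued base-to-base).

126

A bipyramid over an n-gon has 2n triangular faces and n + 2 vertices: V = 42 + 2 = 44, E = 3·42 = 126, F = 2·42 = 84.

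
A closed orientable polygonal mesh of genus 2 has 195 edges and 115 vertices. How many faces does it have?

78

For a closed orientable surface of genus 2, χ = 2 − 2·2 = -2.
F = -2 − V + E = -2 − 115 + 195 = 78.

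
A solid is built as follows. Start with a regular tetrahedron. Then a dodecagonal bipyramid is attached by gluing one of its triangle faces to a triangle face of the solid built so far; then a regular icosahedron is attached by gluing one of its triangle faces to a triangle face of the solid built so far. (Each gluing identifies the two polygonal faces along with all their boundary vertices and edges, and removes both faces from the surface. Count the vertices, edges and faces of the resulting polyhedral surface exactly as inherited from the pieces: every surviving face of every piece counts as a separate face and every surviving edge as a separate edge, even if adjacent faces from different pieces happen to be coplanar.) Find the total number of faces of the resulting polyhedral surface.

44

A regular tetrahedron: V=4, E=6, F=4.
Attach a dodecagonal bipyramid (V=14, E=36, F=24) along a 3-gon: merge 3 vertices and 3 edges, delete both glued faces → V=15, E=39, F=26.
Attach a regular icosahedron (V=12, E=30, F=20) along a 3-gon: merge 3 vertices and 3 edges, delete both glued faces → V=24, E=66, F=44.
Check: V − E + F = 24 − 66 + 44 = 2.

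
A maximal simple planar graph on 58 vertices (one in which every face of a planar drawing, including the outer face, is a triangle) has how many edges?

In a plane triangulation 3F = 2E and V − E + F = 2, so E = 3V − 6 = 3·58 − 6 = 168.

168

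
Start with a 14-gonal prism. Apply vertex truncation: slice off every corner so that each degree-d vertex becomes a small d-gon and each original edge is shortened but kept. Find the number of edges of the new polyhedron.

The base solid has V = 28, E = 42, F = 16.
Truncation replaces each original edge-end by a new vertex, so V′ = 2E = 84.
Each original edge survives, and each old vertex of degree d contributes d new edges; summing degrees gives Σd = 2E, so E′ = E + 2E = 3E = 126.
Each original face survives and each original vertex becomes one new face: F′ = F + V = 44.

126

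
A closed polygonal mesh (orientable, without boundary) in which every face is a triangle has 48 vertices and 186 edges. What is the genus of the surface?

Every face is a triangle and each edge borders two faces, so 3F = 2·186, giving F = 124.
χ = V − E + F = 48 − 186 + 124 = -14.
For a closed orientable surface χ = 2 − 2g, so g = (2 − (-14))/2 = 8.

8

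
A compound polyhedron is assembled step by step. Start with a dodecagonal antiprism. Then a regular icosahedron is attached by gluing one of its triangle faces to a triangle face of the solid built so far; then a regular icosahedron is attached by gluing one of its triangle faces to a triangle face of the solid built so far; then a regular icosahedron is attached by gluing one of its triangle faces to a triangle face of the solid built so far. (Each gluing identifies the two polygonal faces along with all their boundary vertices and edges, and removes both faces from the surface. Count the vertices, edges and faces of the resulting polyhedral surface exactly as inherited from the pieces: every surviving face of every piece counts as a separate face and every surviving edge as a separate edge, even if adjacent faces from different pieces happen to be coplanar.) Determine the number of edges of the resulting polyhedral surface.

129

A dodecagonal antiprism: V=24, E=48, F=26.
Attach a regular icosahedron (V=12, E=30, F=20) along a 3-gon: merge 3 vertices and 3 edges, delete both glued faces → V=33, E=75, F=44.
Attach a regular icosahedron (V=12, E=30, F=20) along a 3-gon: merge 3 vertices and 3 edges, delete both glued faces → V=42, E=102, F=62.
Attach a regular icosahedron (V=12, E=30, F=20) along a 3-gon: merge 3 vertices and 3 edges, delete both glued faces → V=51, E=129, F=80.
Check: V − E + F = 51 − 129 + 80 = 2.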